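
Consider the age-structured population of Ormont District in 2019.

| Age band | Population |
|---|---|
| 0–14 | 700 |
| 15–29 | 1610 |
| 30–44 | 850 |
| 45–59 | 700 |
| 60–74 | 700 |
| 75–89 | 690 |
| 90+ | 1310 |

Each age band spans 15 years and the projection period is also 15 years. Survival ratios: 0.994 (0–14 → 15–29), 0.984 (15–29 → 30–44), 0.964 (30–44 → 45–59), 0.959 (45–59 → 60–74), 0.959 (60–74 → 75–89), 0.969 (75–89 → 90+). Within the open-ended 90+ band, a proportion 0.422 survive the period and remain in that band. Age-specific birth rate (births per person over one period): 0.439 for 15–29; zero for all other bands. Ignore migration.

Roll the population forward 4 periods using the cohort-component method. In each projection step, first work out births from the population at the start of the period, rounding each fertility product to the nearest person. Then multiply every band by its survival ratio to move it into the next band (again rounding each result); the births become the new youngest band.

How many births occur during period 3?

309

Period 1:
Births: 1610 × 0.439 = 707
15–29: 700 × 0.994 = 696
30–44: 1610 × 0.984 = 1584
45–59: 850 × 0.964 = 819
60–74: 700 × 0.959 = 671
75–89: 700 × 0.959 = 671
90+: 690 × 0.969 + 1310 × 0.422 = 669 + 553 = 1222
→ [707, 696, 1584, 819, 671, 671, 1222]
Period 2:
Births: 696 × 0.439 = 306
15–29: 707 × 0.994 = 703
30–44: 696 × 0.984 = 685
45–59: 1584 × 0.964 = 1527
60–74: 819 × 0.959 = 785
75–89: 671 × 0.959 = 643
90+: 671 × 0.969 + 1222 × 0.422 = 650 + 516 = 1166
→ [306, 703, 685, 1527, 785, 643, 1166]
Period 3:
Births: 703 × 0.439 = 309
15–29: 306 × 0.994 = 304
30–44: 703 × 0.984 = 692
45–59: 685 × 0.964 = 660
60–74: 1527 × 0.959 = 1464
75–89: 785 × 0.959 = 753
90+: 643 × 0.969 + 1166 × 0.422 = 623 + 492 = 1115
→ [309, 304, 692, 660, 1464, 753, 1115]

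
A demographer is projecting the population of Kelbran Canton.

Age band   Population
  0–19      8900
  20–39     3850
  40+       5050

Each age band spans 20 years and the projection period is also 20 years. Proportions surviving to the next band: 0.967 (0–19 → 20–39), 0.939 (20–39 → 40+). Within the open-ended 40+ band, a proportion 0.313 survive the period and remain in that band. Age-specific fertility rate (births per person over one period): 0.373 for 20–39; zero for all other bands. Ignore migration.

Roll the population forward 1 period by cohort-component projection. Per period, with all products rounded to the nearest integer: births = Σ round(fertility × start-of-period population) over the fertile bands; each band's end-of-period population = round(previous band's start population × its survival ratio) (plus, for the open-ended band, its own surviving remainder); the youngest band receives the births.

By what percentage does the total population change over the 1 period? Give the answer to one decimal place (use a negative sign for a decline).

After projecting period 1:
Births: 3850 × 0.373 = 1436
20–39: 8900 × 0.967 = 8606
40+: 3850 × 0.939 + 5050 × 0.313 = 3615 + 1581 = 5196
End of period: [1436, 8606, 5196]
Total: 17800 → 15238; change = -2562; percentage change = -14.4%

-14.4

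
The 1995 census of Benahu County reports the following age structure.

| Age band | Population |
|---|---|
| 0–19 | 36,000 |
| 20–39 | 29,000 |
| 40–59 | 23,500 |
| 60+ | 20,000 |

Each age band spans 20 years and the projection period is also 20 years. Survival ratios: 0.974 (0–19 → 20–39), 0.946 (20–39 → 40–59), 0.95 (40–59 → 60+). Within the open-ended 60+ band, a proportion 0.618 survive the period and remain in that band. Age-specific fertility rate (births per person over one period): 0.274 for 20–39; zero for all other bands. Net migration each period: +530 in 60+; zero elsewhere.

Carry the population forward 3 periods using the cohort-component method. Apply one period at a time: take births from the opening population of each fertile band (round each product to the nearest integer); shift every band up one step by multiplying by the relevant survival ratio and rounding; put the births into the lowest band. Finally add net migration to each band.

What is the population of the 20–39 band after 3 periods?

9358

Period 1:
Births: 29000 × 0.274 = 7946
20–39: 36000 × 0.974 = 35064
40–59: 29000 × 0.946 = 27434
60+: 23500 × 0.95 + 20000 × 0.618 = 22325 + 12360 = 34685
Net migration: 60+ + 530 → 35215
End of period: [7946, 35064, 27434, 35215]
Period 2:
Births: 35064 × 0.274 = 9608
20–39: 7946 × 0.974 = 7739
40–59: 35064 × 0.946 = 33171
60+: 27434 × 0.95 + 35215 × 0.618 = 26062 + 21763 = 47825
Net migration: 60+ + 530 → 48355
End of period: [9608, 7739, 33171, 48355]
Period 3:
Births: 7739 × 0.274 = 2120
20–39: 9608 × 0.974 = 9358
40–59: 7739 × 0.946 = 7321
60+: 33171 × 0.95 + 48355 × 0.618 = 31512 + 29883 = 61395
Net migration: 60+ + 530 → 61925
End of period: [2120, 9358, 7321, 61925]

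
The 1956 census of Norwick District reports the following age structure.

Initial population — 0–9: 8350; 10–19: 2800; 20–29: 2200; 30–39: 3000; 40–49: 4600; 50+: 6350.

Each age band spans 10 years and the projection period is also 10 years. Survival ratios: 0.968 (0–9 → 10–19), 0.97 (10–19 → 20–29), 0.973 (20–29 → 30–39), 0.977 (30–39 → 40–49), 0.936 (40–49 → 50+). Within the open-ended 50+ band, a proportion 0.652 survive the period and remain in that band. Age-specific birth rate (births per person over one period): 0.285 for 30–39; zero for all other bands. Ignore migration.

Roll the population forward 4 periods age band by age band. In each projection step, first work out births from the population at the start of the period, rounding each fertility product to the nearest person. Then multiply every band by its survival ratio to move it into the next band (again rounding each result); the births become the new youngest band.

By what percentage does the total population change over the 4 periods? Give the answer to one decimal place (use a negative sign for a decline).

-30.7

Period 1.
Births: 3000 * 0.285 = 855
10–19: 8350 * 0.968 = 8083
20–29: 2800 * 0.97 = 2716
30–39: 2200 * 0.973 = 2141
40–49: 3000 * 0.977 = 2931
50+: 4600 * 0.936 + 6350 * 0.652 = 4306 + 4140 = 8446
End of period: [855, 8083, 2716, 2141, 2931, 8446]
Period 2.
Births: 2141 * 0.285 = 610
10–19: 855 * 0.968 = 828
20–29: 8083 * 0.97 = 7841
30–39: 2716 * 0.973 = 2643
40–49: 2141 * 0.977 = 2092
50+: 2931 * 0.936 + 8446 * 0.652 = 2743 + 5507 = 8250
End of period: [610, 828, 7841, 2643, 2092, 8250]
Period 3.
Births: 2643 * 0.285 = 753
10–19: 610 * 0.968 = 590
20–29: 828 * 0.97 = 803
30–39: 7841 * 0.973 = 7629
40–49: 2643 * 0.977 = 2582
50+: 2092 * 0.936 + 8250 * 0.652 = 1958 + 5379 = 7337
End of period: [753, 590, 803, 7629, 2582, 7337]
Period 4.
Births: 7629 * 0.285 = 2174
10–19: 753 * 0.968 = 729
20–29: 590 * 0.97 = 572
30–39: 803 * 0.973 = 781
40–49: 7629 * 0.977 = 7454
50+: 2582 * 0.936 + 7337 * 0.652 = 2417 + 4784 = 7201
End of period: [2174, 729, 572, 781, 7454, 7201]
Total: 27300 → 18911; change = -8389; percentage change = -30.7%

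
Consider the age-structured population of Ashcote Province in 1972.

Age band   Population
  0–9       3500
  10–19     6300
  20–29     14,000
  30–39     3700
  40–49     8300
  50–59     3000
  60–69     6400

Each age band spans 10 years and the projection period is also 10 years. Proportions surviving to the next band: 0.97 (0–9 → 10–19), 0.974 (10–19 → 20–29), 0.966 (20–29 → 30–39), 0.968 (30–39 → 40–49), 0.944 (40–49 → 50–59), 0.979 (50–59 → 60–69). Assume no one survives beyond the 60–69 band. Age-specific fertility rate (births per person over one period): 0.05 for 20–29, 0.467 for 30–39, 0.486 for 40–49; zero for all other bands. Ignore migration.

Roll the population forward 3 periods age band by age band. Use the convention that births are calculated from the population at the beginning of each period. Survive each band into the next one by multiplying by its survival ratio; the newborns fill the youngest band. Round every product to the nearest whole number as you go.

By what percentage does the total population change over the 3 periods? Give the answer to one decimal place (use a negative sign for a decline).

6.4

(Groups numbered youngest = 1 to oldest = 7.)
— Period 1 —
Births: 14000 × 0.05 = 700, 3700 × 0.467 = 1728, 8300 × 0.486 = 4034 — total 6462
Group 2: 3500 × 0.97 = 3395
Group 3: 6300 × 0.974 = 6136
Group 4: 14000 × 0.966 = 13524
Group 5: 3700 × 0.968 = 3582
Group 6: 8300 × 0.944 = 7835
Group 7: 3000 × 0.979 = 2937
Population now: 0–9=6462, 10–19=3395, 20–29=6136, 30–39=13524, 40–49=3582, 50–59=7835, 60–69=2937
— Period 2 —
Births: 6136 × 0.05 = 307, 13524 × 0.467 = 6316, 3582 × 0.486 = 1741 — total 8364
Group 2: 6462 × 0.97 = 6268
Group 3: 3395 × 0.974 = 3307
Group 4: 6136 × 0.966 = 5927
Group 5: 13524 × 0.968 = 13091
Group 6: 3582 × 0.944 = 3381
Group 7: 7835 × 0.979 = 7670
Population now: 0–9=8364, 10–19=6268, 20–29=3307, 30–39=5927, 40–49=13091, 50–59=3381, 60–69=7670
— Period 3 —
Births: 3307 × 0.05 = 165, 5927 × 0.467 = 2768, 13091 × 0.486 = 6362 — total 9295
Group 2: 8364 × 0.97 = 8113
Group 3: 6268 × 0.974 = 6105
Group 4: 3307 × 0.966 = 3195
Group 5: 5927 × 0.968 = 5737
Group 6: 13091 × 0.944 = 12358
Group 7: 3381 × 0.979 = 3310
Population now: 0–9=9295, 10–19=8113, 20–29=6105, 30–39=3195, 40–49=5737, 50–59=12358, 60–69=3310
Total: 45200 → 48113; change = 2913; percentage change = 6.4%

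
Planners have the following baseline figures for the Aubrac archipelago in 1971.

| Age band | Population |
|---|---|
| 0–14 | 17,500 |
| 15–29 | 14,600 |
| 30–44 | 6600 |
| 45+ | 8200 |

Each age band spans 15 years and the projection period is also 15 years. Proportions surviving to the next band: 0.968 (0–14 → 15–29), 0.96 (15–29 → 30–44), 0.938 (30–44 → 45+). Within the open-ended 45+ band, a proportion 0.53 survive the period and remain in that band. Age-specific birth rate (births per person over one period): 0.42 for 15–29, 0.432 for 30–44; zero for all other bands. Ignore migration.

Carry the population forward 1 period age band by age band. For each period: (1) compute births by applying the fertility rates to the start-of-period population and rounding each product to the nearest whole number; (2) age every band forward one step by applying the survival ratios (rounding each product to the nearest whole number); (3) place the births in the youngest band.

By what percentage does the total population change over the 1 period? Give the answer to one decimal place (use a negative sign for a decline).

After projecting period 1:
Births: 14600 × 0.42 = 6132, 6600 × 0.432 = 2851 — total 8983
15–29: 17500 × 0.968 = 16940
30–44: 14600 × 0.96 = 14016
45+: 6600 × 0.938 + 8200 × 0.53 = 6191 + 4346 = 10537
End of period: [8983, 16940, 14016, 10537]
Total: 46900 → 50476; change = 3576; percentage change = 7.6%

7.6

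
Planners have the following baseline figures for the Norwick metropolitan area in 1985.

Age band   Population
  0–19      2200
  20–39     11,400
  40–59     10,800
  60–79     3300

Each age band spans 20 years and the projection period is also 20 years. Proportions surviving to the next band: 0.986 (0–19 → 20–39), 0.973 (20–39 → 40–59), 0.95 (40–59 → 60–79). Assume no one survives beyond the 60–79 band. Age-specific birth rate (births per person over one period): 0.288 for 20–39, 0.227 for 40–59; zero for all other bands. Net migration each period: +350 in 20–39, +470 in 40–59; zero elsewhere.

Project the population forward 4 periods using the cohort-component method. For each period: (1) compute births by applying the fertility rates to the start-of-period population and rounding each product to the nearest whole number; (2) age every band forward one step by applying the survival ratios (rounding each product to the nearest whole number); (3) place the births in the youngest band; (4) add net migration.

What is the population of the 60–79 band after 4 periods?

5997

Let group 1 be 0–19 through group 4 = 60–79.
— Period 1 —
Births: 11400 × 0.288 = 3283 ; 10800 × 0.227 = 2452 — total 5735
Group 2: 2200 × 0.986 = 2169
Group 3: 11400 × 0.973 = 11092
Group 4: 10800 × 0.95 = 10260
Net migration: Group 2 + 350 → 2519; Group 3 + 470 → 11562
Population now: 0–19=5735, 20–39=2519, 40–59=11562, 60–79=10260
— Period 2 —
Births: 2519 × 0.288 = 725 ; 11562 × 0.227 = 2625 — total 3350
Group 2: 5735 × 0.986 = 5655
Group 3: 2519 × 0.973 = 2451
Group 4: 11562 × 0.95 = 10984
Net migration: Group 2 + 350 → 6005; Group 3 + 470 → 2921
Population now: 0–19=3350, 20–39=6005, 40–59=2921, 60–79=10984
— Period 3 —
Births: 6005 × 0.288 = 1729 ; 2921 × 0.227 = 663 — total 2392
Group 2: 3350 × 0.986 = 3303
Group 3: 6005 × 0.973 = 5843
Group 4: 2921 × 0.95 = 2775
Net migration: Group 2 + 350 → 3653; Group 3 + 470 → 6313
Population now: 0–19=2392, 20–39=3653, 40–59=6313, 60–79=2775
— Period 4 —
Births: 3653 × 0.288 = 1052 ; 6313 × 0.227 = 1433 — total 2485
Group 2: 2392 × 0.986 = 2359
Group 3: 3653 × 0.973 = 3554
Group 4: 6313 × 0.95 = 5997
Net migration: Group 2 + 350 → 2709; Group 3 + 470 → 4024
Population now: 0–19=2485, 20–39=2709, 40–59=4024, 60–79=5997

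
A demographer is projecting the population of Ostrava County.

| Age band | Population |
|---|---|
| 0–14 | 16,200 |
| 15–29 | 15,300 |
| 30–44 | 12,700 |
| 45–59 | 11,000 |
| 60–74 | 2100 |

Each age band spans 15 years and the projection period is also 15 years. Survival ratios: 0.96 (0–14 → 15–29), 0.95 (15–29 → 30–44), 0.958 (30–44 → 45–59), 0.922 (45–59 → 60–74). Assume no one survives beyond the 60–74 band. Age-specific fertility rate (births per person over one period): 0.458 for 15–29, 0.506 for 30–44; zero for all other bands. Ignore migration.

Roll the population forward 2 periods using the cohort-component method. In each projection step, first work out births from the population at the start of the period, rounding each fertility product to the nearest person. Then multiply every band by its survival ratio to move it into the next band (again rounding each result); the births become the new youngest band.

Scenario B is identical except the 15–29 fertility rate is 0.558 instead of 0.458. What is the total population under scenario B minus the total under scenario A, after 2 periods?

3023

(Groups numbered youngest = 1 to oldest = 5.)
Period 1:
Births: 15300 × 0.458 = 7007 ; 12700 × 0.506 = 6426 ⇒ total 13433
Group 2: 16200 × 0.96 = 15552
Group 3: 15300 × 0.95 = 14535
Group 4: 12700 × 0.958 = 12167
Group 5: 11000 × 0.922 = 10142
Giving 13433 / 15552 / 14535 / 12167 / 10142.
Period 2:
Births: 15552 × 0.458 = 7123 ; 14535 × 0.506 = 7355 ⇒ total 14478
Group 2: 13433 × 0.96 = 12896
Group 3: 15552 × 0.95 = 14774
Group 4: 14535 × 0.958 = 13925
Group 5: 12167 × 0.922 = 11218
Giving 14478 / 12896 / 14774 / 13925 / 11218.
Scenario A total after 2 periods: 67291
Scenario B projection —
Period 1:
Births: 15300 × 0.558 = 8537 ; 12700 × 0.506 = 6426 ⇒ total 14963
Group 2: 16200 × 0.96 = 15552
Group 3: 15300 × 0.95 = 14535
Group 4: 12700 × 0.958 = 12167
Group 5: 11000 × 0.922 = 10142
Giving 14963 / 15552 / 14535 / 12167 / 10142.
Period 2:
Births: 15552 × 0.558 = 8678 ; 14535 × 0.506 = 7355 ⇒ total 16033
Group 2: 14963 × 0.96 = 14364
Group 3: 15552 × 0.95 = 14774
Group 4: 14535 × 0.958 = 13925
Group 5: 12167 × 0.922 = 11218
Giving 16033 / 14364 / 14774 / 13925 / 11218.
Scenario B total after 2 periods: 70314
Difference B − A = 70314 − 67291 = 3023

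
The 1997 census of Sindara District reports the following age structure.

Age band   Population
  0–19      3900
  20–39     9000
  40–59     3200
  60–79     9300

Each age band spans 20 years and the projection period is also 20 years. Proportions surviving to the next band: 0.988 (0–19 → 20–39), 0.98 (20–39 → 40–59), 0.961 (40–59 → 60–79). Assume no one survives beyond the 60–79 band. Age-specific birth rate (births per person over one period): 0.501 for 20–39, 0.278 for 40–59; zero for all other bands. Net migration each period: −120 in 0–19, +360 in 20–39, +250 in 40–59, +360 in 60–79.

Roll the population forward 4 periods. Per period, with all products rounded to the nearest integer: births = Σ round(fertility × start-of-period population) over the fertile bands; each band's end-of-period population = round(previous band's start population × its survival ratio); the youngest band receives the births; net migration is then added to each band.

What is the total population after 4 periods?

Period 1.
Births: 9000 * 0.501 = 4509  |  3200 * 0.278 = 890 → total 5399
20–39: 3900 * 0.988 = 3853
40–59: 9000 * 0.98 = 8820
60–79: 3200 * 0.961 = 3075
Net migration: 0–19 − 120 → 5279; 20–39 + 360 → 4213; 40–59 + 250 → 9070; 60–79 + 360 → 3435
→ [5279, 4213, 9070, 3435]
Period 2.
Births: 4213 * 0.501 = 2111  |  9070 * 0.278 = 2521 → total 4632
20–39: 5279 * 0.988 = 5216
40–59: 4213 * 0.98 = 4129
60–79: 9070 * 0.961 = 8716
Net migration: 0–19 − 120 → 4512; 20–39 + 360 → 5576; 40–59 + 250 → 4379; 60–79 + 360 → 9076
→ [4512, 5576, 4379, 9076]
Period 3.
Births: 5576 * 0.501 = 2794  |  4379 * 0.278 = 1217 → total 4011
20–39: 4512 * 0.988 = 4458
40–59: 5576 * 0.98 = 5464
60–79: 4379 * 0.961 = 4208
Net migration: 0–19 − 120 → 3891; 20–39 + 360 → 4818; 40–59 + 250 → 5714; 60–79 + 360 → 4568
→ [3891, 4818, 5714, 4568]
Period 4.
Births: 4818 * 0.501 = 2414  |  5714 * 0.278 = 1588 → total 4002
20–39: 3891 * 0.988 = 3844
40–59: 4818 * 0.98 = 4722
60–79: 5714 * 0.961 = 5491
Net migration: 0–19 − 120 → 3882; 20–39 + 360 → 4204; 40–59 + 250 → 4972; 60–79 + 360 → 5851
→ [3882, 4204, 4972, 5851]
Total after period 4: 3882 + 4204 + 4972 + 5851 = 18909

18909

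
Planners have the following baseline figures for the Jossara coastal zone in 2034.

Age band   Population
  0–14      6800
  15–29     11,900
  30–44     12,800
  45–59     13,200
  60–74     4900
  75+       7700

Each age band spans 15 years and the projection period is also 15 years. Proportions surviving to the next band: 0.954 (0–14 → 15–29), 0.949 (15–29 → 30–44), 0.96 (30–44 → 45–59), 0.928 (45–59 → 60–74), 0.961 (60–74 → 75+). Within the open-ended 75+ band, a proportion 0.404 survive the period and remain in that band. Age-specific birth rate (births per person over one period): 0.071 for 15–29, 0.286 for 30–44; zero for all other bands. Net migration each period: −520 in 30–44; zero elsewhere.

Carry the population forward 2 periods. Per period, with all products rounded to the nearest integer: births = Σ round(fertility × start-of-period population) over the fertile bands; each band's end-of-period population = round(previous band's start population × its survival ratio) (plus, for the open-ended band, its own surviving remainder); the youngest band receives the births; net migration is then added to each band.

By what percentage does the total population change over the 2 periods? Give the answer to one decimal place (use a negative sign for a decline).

Numbering the bands 1..6 from youngest to oldest:
[period 1]
Births: 11900 × 0.071 = 845, 12800 × 0.286 = 3661 → total 4506
Band 2: 6800 × 0.954 = 6487
Band 3: 11900 × 0.949 = 11293
Band 4: 12800 × 0.96 = 12288
Band 5: 13200 × 0.928 = 12250
Band 6: 4900 × 0.961 + 7700 × 0.404 = 4709 + 3111 = 7820
Net migration: Band 3 − 520 → 10773
→ [4506, 6487, 10773, 12288, 12250, 7820]
[period 2]
Births: 6487 × 0.071 = 461, 10773 × 0.286 = 3081 → total 3542
Band 2: 4506 × 0.954 = 4299
Band 3: 6487 × 0.949 = 6156
Band 4: 10773 × 0.96 = 10342
Band 5: 12288 × 0.928 = 11403
Band 6: 12250 × 0.961 + 7820 × 0.404 = 11772 + 3159 = 14931
Net migration: Band 3 − 520 → 5636
→ [3542, 4299, 5636, 10342, 11403, 14931]
Total: 57300 → 50153; change = -7147; percentage change = -12.5%

-12.5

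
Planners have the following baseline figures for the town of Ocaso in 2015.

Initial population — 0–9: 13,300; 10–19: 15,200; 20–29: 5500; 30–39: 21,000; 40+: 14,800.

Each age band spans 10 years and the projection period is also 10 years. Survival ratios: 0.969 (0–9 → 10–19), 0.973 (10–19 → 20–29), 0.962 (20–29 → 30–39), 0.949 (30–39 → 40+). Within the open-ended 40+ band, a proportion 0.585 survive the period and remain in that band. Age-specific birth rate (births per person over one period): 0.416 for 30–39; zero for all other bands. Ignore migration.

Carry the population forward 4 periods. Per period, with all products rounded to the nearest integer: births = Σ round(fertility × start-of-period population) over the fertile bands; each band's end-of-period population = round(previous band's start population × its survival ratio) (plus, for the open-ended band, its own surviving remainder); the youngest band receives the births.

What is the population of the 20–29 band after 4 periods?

Let group 1 be 0–9 through group 5 = 40+.
After projecting period 1:
Births: 21000 × 0.416 = 8736
Group 2: 13300 × 0.969 = 12888
Group 3: 15200 × 0.973 = 14790
Group 4: 5500 × 0.962 = 5291
Group 5: 21000 × 0.949 + 14800 × 0.585 = 19929 + 8658 = 28587
End of period: [8736, 12888, 14790, 5291, 28587]
After projecting period 2:
Births: 5291 × 0.416 = 2201
Group 2: 8736 × 0.969 = 8465
Group 3: 12888 × 0.973 = 12540
Group 4: 14790 × 0.962 = 14228
Group 5: 5291 × 0.949 + 28587 × 0.585 = 5021 + 16723 = 21744
End of period: [2201, 8465, 12540, 14228, 21744]
After projecting period 3:
Births: 14228 × 0.416 = 5919
Group 2: 2201 × 0.969 = 2133
Group 3: 8465 × 0.973 = 8236
Group 4: 12540 × 0.962 = 12063
Group 5: 14228 × 0.949 + 21744 × 0.585 = 13502 + 12720 = 26222
End of period: [5919, 2133, 8236, 12063, 26222]
After projecting period 4:
Births: 12063 × 0.416 = 5018
Group 2: 5919 × 0.969 = 5736
Group 3: 2133 × 0.973 = 2075
Group 4: 8236 × 0.962 = 7923
Group 5: 12063 × 0.949 + 26222 × 0.585 = 11448 + 15340 = 26788
End of period: [5018, 5736, 2075, 7923, 26788]

2075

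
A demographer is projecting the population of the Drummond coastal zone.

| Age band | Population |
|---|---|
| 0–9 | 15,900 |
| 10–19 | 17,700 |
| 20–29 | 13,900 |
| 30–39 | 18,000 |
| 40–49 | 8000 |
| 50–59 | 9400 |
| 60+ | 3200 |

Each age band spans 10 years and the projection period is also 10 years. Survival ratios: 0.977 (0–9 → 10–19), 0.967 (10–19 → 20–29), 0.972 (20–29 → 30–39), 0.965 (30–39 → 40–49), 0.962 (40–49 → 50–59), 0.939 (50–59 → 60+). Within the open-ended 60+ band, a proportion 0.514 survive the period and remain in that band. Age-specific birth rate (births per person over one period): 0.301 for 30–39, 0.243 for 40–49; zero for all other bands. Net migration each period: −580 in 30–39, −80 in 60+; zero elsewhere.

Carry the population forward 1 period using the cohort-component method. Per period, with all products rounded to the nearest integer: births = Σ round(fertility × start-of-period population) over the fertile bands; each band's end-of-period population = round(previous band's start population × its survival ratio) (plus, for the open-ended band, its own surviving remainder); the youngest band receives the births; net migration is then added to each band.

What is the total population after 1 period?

88401

Call the bands 1 to 7, youngest first.
[period 1]
Births: 18000 * 0.301 = 5418  |  8000 * 0.243 = 1944 → 7362
Band 2: 15900 * 0.977 = 15534
Band 3: 17700 * 0.967 = 17116
Band 4: 13900 * 0.972 = 13511
Band 5: 18000 * 0.965 = 17370
Band 6: 8000 * 0.962 = 7696
Band 7: 9400 * 0.939 + 3200 * 0.514 = 8827 + 1645 = 10472
Net migration: Band 4 − 580 → 12931; Band 7 − 80 → 10392
Population now: 0–9=7362, 10–19=15534, 20–29=17116, 30–39=12931, 40–49=17370, 50–59=7696, 60+=10392
Total after period 1: 7362 + 15534 + 17116 + 12931 + 17370 + 7696 + 10392 = 88401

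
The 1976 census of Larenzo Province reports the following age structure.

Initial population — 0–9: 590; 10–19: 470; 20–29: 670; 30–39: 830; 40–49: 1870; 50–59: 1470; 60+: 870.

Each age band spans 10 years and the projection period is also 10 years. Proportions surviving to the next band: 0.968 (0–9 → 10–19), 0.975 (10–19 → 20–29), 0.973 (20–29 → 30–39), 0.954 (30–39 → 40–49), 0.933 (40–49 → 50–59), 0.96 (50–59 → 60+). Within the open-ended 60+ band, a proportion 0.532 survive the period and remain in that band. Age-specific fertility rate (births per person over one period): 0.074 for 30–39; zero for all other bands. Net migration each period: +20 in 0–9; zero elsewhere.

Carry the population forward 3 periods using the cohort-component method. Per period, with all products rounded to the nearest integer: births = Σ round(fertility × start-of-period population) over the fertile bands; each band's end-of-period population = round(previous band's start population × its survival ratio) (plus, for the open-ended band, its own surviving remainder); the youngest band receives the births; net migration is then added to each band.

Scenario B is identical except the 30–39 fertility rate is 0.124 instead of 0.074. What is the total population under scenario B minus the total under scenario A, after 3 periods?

Period 1:
Births: 830 × 0.074 = 61
10–19: 590 × 0.968 = 571
20–29: 470 × 0.975 = 458
30–39: 670 × 0.973 = 652
40–49: 830 × 0.954 = 792
50–59: 1870 × 0.933 = 1745
60+: 1470 × 0.96 + 870 × 0.532 = 1411 + 463 = 1874
Net migration: 0–9 + 20 → 81
→ [81, 571, 458, 652, 792, 1745, 1874]
Period 2:
Births: 652 × 0.074 = 48
10–19: 81 × 0.968 = 78
20–29: 571 × 0.975 = 557
30–39: 458 × 0.973 = 446
40–49: 652 × 0.954 = 622
50–59: 792 × 0.933 = 739
60+: 1745 × 0.96 + 1874 × 0.532 = 1675 + 997 = 2672
Net migration: 0–9 + 20 → 68
→ [68, 78, 557, 446, 622, 739, 2672]
Period 3:
Births: 446 × 0.074 = 33
10–19: 68 × 0.968 = 66
20–29: 78 × 0.975 = 76
30–39: 557 × 0.973 = 542
40–49: 446 × 0.954 = 425
50–59: 622 × 0.933 = 580
60+: 739 × 0.96 + 2672 × 0.532 = 709 + 1422 = 2131
Net migration: 0–9 + 20 → 53
→ [53, 66, 76, 542, 425, 580, 2131]
Scenario A total after 3 periods: 3873
Scenario B projection —
Period 1:
Births: 830 × 0.124 = 103
10–19: 590 × 0.968 = 571
20–29: 470 × 0.975 = 458
30–39: 670 × 0.973 = 652
40–49: 830 × 0.954 = 792
50–59: 1870 × 0.933 = 1745
60+: 1470 × 0.96 + 870 × 0.532 = 1411 + 463 = 1874
Net migration: 0–9 + 20 → 123
→ [123, 571, 458, 652, 792, 1745, 1874]
Period 2:
Births: 652 × 0.124 = 81
10–19: 123 × 0.968 = 119
20–29: 571 × 0.975 = 557
30–39: 458 × 0.973 = 446
40–49: 652 × 0.954 = 622
50–59: 792 × 0.933 = 739
60+: 1745 × 0.96 + 1874 × 0.532 = 1675 + 997 = 2672
Net migration: 0–9 + 20 → 101
→ [101, 119, 557, 446, 622, 739, 2672]
Period 3:
Births: 446 × 0.124 = 55
10–19: 101 × 0.968 = 98
20–29: 119 × 0.975 = 116
30–39: 557 × 0.973 = 542
40–49: 446 × 0.954 = 425
50–59: 622 × 0.933 = 580
60+: 739 × 0.96 + 2672 × 0.532 = 709 + 1422 = 2131
Net migration: 0–9 + 20 → 75
→ [75, 98, 116, 542, 425, 580, 2131]
Scenario B total after 3 periods: 3967
Difference B − A = 3967 − 3873 = 94

94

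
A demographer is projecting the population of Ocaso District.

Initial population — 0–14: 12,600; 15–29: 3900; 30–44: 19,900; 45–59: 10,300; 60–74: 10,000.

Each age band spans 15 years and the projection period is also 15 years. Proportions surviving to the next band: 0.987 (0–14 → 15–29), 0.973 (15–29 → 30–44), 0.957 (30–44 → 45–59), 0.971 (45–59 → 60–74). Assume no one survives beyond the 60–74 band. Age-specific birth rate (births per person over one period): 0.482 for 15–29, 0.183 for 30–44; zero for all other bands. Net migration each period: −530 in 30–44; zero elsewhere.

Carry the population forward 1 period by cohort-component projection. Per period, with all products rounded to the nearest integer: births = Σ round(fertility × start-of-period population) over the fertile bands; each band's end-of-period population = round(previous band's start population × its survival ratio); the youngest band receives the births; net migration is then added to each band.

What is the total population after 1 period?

— Period 1 —
Births: 3900 * 0.482 = 1880  |  19900 * 0.183 = 3642 — total 5522
15–29: 12600 * 0.987 = 12436
30–44: 3900 * 0.973 = 3795
45–59: 19900 * 0.957 = 19044
60–74: 10300 * 0.971 = 10001
Net migration: 30–44 − 530 → 3265
Population now: 0–14=5522, 15–29=12436, 30–44=3265, 45–59=19044, 60–74=10001
Total after period 1: 5522 + 12436 + 3265 + 19044 + 10001 = 50268

50268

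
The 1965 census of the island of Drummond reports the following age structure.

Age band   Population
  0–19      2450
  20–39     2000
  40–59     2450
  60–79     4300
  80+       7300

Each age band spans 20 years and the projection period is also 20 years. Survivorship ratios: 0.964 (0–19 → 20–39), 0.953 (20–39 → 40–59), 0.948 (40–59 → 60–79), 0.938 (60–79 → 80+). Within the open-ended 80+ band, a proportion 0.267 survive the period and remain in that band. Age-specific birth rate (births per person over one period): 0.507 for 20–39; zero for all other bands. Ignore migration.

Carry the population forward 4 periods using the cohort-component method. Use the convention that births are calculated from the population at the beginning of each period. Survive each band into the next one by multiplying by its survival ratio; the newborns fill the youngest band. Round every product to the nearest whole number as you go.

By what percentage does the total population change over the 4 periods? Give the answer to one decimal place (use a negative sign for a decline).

(Bands numbered youngest = 1 to oldest = 5.)
After projecting period 1:
Births: 2000 × 0.507 = 1014
Band 2: 2450 × 0.964 = 2362
Band 3: 2000 × 0.953 = 1906
Band 4: 2450 × 0.948 = 2323
Band 5: 4300 × 0.938 + 7300 × 0.267 = 4033 + 1949 = 5982
Giving 1014 / 2362 / 1906 / 2323 / 5982.
After projecting period 2:
Births: 2362 × 0.507 = 1198
Band 2: 1014 × 0.964 = 977
Band 3: 2362 × 0.953 = 2251
Band 4: 1906 × 0.948 = 1807
Band 5: 2323 × 0.938 + 5982 × 0.267 = 2179 + 1597 = 3776
Giving 1198 / 977 / 2251 / 1807 / 3776.
After projecting period 3:
Births: 977 × 0.507 = 495
Band 2: 1198 × 0.964 = 1155
Band 3: 977 × 0.953 = 931
Band 4: 2251 × 0.948 = 2134
Band 5: 1807 × 0.938 + 3776 × 0.267 = 1695 + 1008 = 2703
Giving 495 / 1155 / 931 / 2134 / 2703.
After projecting period 4:
Births: 1155 × 0.507 = 586
Band 2: 495 × 0.964 = 477
Band 3: 1155 × 0.953 = 1101
Band 4: 931 × 0.948 = 883
Band 5: 2134 × 0.938 + 2703 × 0.267 = 2002 + 722 = 2724
Giving 586 / 477 / 1101 / 883 / 2724.
Total: 18500 → 5771; change = -12729; percentage change = -68.8%

-68.8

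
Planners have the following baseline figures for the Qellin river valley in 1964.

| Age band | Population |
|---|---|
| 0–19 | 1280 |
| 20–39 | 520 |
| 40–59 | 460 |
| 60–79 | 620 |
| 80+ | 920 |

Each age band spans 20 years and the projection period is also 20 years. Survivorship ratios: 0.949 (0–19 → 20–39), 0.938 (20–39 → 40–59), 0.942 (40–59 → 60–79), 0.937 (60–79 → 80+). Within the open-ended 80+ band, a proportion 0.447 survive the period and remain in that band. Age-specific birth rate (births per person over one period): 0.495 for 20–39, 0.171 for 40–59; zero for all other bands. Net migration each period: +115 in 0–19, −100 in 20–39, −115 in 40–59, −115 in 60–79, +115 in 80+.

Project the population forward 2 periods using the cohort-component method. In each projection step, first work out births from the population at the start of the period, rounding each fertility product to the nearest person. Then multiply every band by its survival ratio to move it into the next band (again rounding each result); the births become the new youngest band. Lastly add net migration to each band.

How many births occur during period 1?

Numbering the groups 1..5 from youngest to oldest:
After projecting period 1:
Births: 520 × 0.495 = 257 ; 460 × 0.171 = 79 → 336
Group 2: 1280 × 0.949 = 1215
Group 3: 520 × 0.938 = 488
Group 4: 460 × 0.942 = 433
Group 5: 620 × 0.937 + 920 × 0.447 = 581 + 411 = 992
Net migration: Group 1 + 115 → 451; Group 2 − 100 → 1115; Group 3 − 115 → 373; Group 4 − 115 → 318; Group 5 + 115 → 1107
→ [451, 1115, 373, 318, 1107]

336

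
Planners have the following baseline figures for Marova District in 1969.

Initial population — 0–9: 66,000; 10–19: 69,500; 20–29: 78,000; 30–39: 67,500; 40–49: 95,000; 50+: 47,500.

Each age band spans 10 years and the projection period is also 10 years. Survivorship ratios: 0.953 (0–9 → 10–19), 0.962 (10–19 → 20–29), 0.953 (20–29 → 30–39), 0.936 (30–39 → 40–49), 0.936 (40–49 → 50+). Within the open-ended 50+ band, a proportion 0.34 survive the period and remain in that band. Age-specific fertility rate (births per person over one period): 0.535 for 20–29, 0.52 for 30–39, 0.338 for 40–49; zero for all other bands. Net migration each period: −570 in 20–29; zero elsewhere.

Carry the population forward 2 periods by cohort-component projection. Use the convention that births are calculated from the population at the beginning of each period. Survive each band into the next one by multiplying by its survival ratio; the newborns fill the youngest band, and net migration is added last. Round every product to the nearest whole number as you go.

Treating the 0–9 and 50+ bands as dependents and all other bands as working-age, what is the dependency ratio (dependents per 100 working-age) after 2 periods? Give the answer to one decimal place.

64.2

[period 1]
Births: 78000 * 0.535 = 41730 ; 67500 * 0.52 = 35100 ; 95000 * 0.338 = 32110 ⇒ total 108940
10–19: 66000 * 0.953 = 62898
20–29: 69500 * 0.962 = 66859
30–39: 78000 * 0.953 = 74334
40–49: 67500 * 0.936 = 63180
50+: 95000 * 0.936 + 47500 * 0.34 = 88920 + 16150 = 105070
Net migration: 20–29 − 570 → 66289
→ [108940, 62898, 66289, 74334, 63180, 105070]
[period 2]
Births: 66289 * 0.535 = 35465 ; 74334 * 0.52 = 38654 ; 63180 * 0.338 = 21355 ⇒ total 95474
10–19: 108940 * 0.953 = 103820
20–29: 62898 * 0.962 = 60508
30–39: 66289 * 0.953 = 63173
40–49: 74334 * 0.936 = 69577
50+: 63180 * 0.936 + 105070 * 0.34 = 59136 + 35724 = 94860
Net migration: 20–29 − 570 → 59938
→ [95474, 103820, 59938, 63173, 69577, 94860]
Dependents (band 0–9 + band 50+) = 95474 + 94860 = 190334; working-age = 296508; ratio = 190334/296508 × 100 = 64.2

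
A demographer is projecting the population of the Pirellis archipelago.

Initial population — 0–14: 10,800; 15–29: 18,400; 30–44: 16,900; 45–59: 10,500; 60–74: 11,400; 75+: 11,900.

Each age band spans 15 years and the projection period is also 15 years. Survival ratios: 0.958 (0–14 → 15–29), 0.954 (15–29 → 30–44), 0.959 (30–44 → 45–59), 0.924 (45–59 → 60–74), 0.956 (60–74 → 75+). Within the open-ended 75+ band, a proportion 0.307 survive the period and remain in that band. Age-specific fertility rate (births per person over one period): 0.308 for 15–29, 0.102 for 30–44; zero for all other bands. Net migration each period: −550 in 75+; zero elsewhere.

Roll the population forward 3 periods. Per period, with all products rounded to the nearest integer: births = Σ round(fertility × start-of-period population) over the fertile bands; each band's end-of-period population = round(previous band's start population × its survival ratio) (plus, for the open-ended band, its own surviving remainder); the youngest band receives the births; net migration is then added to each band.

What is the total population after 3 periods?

Numbering the bands 1..6 from youngest to oldest:
After projecting period 1:
Births: 18400 × 0.308 = 5667 ; 16900 × 0.102 = 1724 → total 7391
Band 2: 10800 × 0.958 = 10346
Band 3: 18400 × 0.954 = 17554
Band 4: 16900 × 0.959 = 16207
Band 5: 10500 × 0.924 = 9702
Band 6: 11400 × 0.956 + 11900 × 0.307 = 10898 + 3653 = 14551
Net migration: Band 6 − 550 → 14001
End of period: [7391, 10346, 17554, 16207, 9702, 14001]
After projecting period 2:
Births: 10346 × 0.308 = 3187 ; 17554 × 0.102 = 1791 → total 4978
Band 2: 7391 × 0.958 = 7081
Band 3: 10346 × 0.954 = 9870
Band 4: 17554 × 0.959 = 16834
Band 5: 16207 × 0.924 = 14975
Band 6: 9702 × 0.956 + 14001 × 0.307 = 9275 + 4298 = 13573
Net migration: Band 6 − 550 → 13023
End of period: [4978, 7081, 9870, 16834, 14975, 13023]
After projecting period 3:
Births: 7081 × 0.308 = 2181 ; 9870 × 0.102 = 1007 → total 3188
Band 2: 4978 × 0.958 = 4769
Band 3: 7081 × 0.954 = 6755
Band 4: 9870 × 0.959 = 9465
Band 5: 16834 × 0.924 = 15555
Band 6: 14975 × 0.956 + 13023 × 0.307 = 14316 + 3998 = 18314
Net migration: Band 6 − 550 → 17764
End of period: [3188, 4769, 6755, 9465, 15555, 17764]
Total after period 3: 3188 + 4769 + 6755 + 9465 + 15555 + 17764 = 57496

57496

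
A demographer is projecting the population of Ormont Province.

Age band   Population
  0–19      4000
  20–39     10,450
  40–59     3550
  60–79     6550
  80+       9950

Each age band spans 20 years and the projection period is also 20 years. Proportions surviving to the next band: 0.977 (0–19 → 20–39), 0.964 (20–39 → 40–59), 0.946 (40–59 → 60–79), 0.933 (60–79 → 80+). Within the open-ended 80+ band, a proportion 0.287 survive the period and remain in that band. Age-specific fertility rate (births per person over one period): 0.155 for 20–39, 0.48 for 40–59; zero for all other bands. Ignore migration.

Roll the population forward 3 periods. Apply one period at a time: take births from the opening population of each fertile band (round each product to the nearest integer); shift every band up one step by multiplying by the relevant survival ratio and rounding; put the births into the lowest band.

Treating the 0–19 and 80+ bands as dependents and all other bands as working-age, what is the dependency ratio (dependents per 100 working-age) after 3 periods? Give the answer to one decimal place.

— Period 1 —
Births: 10450 * 0.155 = 1620 ; 3550 * 0.48 = 1704 → total 3324
20–39: 4000 * 0.977 = 3908
40–59: 10450 * 0.964 = 10074
60–79: 3550 * 0.946 = 3358
80+: 6550 * 0.933 + 9950 * 0.287 = 6111 + 2856 = 8967
End of period: [3324, 3908, 10074, 3358, 8967]
— Period 2 —
Births: 3908 * 0.155 = 606 ; 10074 * 0.48 = 4836 → total 5442
20–39: 3324 * 0.977 = 3248
40–59: 3908 * 0.964 = 3767
60–79: 10074 * 0.946 = 9530
80+: 3358 * 0.933 + 8967 * 0.287 = 3133 + 2574 = 5707
End of period: [5442, 3248, 3767, 9530, 5707]
— Period 3 —
Births: 3248 * 0.155 = 503 ; 3767 * 0.48 = 1808 → total 2311
20–39: 5442 * 0.977 = 5317
40–59: 3248 * 0.964 = 3131
60–79: 3767 * 0.946 = 3564
80+: 9530 * 0.933 + 5707 * 0.287 = 8891 + 1638 = 10529
End of period: [2311, 5317, 3131, 3564, 10529]
Dependents (band 0–19 + band 80+) = 2311 + 10529 = 12840; working-age = 12012; ratio = 12840/12012 × 100 = 106.9

106.9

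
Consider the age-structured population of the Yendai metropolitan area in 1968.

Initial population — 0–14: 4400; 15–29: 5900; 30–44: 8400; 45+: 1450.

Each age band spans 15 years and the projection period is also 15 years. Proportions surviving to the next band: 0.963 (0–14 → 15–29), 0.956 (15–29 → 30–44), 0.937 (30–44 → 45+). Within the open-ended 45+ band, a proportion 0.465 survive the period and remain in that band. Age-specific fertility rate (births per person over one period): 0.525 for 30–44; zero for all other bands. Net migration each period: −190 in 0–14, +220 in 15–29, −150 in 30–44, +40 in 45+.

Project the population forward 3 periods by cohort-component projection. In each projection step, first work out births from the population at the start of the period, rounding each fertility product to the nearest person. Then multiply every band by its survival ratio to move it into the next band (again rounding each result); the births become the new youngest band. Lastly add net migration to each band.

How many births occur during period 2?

[period 1]
Births: 8400 × 0.525 = 4410
15–29: 4400 × 0.963 = 4237
30–44: 5900 × 0.956 = 5640
45+: 8400 × 0.937 + 1450 × 0.465 = 7871 + 674 = 8545
Net migration: 0–14 − 190 → 4220; 15–29 + 220 → 4457; 30–44 − 150 → 5490; 45+ + 40 → 8585
End of period: [4220, 4457, 5490, 8585]
[period 2]
Births: 5490 × 0.525 = 2882
15–29: 4220 × 0.963 = 4064
30–44: 4457 × 0.956 = 4261
45+: 5490 × 0.937 + 8585 × 0.465 = 5144 + 3992 = 9136
Net migration: 0–14 − 190 → 2692; 15–29 + 220 → 4284; 30–44 − 150 → 4111; 45+ + 40 → 9176
End of period: [2692, 4284, 4111, 9176]

2882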